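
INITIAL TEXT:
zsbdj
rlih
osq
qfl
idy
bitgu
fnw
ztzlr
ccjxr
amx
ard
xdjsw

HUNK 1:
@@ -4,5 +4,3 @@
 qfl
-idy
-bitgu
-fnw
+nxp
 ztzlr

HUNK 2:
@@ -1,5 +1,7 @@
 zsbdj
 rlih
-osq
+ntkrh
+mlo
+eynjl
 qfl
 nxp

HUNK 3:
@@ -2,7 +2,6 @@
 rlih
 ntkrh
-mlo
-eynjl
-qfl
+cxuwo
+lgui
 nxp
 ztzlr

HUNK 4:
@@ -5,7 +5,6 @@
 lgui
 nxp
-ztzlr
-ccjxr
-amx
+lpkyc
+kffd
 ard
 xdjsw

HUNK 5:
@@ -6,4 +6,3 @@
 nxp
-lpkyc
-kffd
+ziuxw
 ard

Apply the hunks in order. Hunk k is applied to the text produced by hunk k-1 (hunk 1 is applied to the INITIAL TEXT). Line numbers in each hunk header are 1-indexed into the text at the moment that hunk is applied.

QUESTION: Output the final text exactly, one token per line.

Hunk 1: at line 4 remove [idy,bitgu,fnw] add [nxp] -> 10 lines: zsbdj rlih osq qfl nxp ztzlr ccjxr amx ard xdjsw
Hunk 2: at line 1 remove [osq] add [ntkrh,mlo,eynjl] -> 12 lines: zsbdj rlih ntkrh mlo eynjl qfl nxp ztzlr ccjxr amx ard xdjsw
Hunk 3: at line 2 remove [mlo,eynjl,qfl] add [cxuwo,lgui] -> 11 lines: zsbdj rlih ntkrh cxuwo lgui nxp ztzlr ccjxr amx ard xdjsw
Hunk 4: at line 5 remove [ztzlr,ccjxr,amx] add [lpkyc,kffd] -> 10 lines: zsbdj rlih ntkrh cxuwo lgui nxp lpkyc kffd ard xdjsw
Hunk 5: at line 6 remove [lpkyc,kffd] add [ziuxw] -> 9 lines: zsbdj rlih ntkrh cxuwo lgui nxp ziuxw ard xdjsw

Answer: zsbdj
rlih
ntkrh
cxuwo
lgui
nxp
ziuxw
ard
xdjsw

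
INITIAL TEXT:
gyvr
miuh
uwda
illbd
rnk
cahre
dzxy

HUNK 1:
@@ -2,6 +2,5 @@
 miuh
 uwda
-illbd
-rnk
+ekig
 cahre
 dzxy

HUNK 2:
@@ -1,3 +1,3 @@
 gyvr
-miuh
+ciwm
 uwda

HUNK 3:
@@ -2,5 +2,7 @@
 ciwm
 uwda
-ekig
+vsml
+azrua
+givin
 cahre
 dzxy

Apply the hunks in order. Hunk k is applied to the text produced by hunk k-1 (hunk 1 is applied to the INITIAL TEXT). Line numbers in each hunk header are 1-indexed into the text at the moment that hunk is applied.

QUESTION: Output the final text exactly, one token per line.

Answer: gyvr
ciwm
uwda
vsml
azrua
givin
cahre
dzxy

Derivation:
Hunk 1: at line 2 remove [illbd,rnk] add [ekig] -> 6 lines: gyvr miuh uwda ekig cahre dzxy
Hunk 2: at line 1 remove [miuh] add [ciwm] -> 6 lines: gyvr ciwm uwda ekig cahre dzxy
Hunk 3: at line 2 remove [ekig] add [vsml,azrua,givin] -> 8 lines: gyvr ciwm uwda vsml azrua givin cahre dzxy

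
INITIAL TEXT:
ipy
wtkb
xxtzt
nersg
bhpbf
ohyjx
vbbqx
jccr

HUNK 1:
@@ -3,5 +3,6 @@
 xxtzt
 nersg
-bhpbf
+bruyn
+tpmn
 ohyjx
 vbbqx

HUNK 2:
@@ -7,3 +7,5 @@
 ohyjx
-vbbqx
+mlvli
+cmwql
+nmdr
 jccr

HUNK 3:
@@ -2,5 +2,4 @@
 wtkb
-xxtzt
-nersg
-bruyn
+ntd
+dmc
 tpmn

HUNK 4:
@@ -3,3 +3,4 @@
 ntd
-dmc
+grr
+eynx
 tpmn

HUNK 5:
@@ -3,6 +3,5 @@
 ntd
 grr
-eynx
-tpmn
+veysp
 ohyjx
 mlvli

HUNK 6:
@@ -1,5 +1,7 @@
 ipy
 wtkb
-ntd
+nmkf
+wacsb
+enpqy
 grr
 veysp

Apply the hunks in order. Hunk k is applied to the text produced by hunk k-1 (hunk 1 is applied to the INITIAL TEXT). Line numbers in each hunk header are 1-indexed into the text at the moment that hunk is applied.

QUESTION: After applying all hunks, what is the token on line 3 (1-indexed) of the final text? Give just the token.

Answer: nmkf

Derivation:
Hunk 1: at line 3 remove [bhpbf] add [bruyn,tpmn] -> 9 lines: ipy wtkb xxtzt nersg bruyn tpmn ohyjx vbbqx jccr
Hunk 2: at line 7 remove [vbbqx] add [mlvli,cmwql,nmdr] -> 11 lines: ipy wtkb xxtzt nersg bruyn tpmn ohyjx mlvli cmwql nmdr jccr
Hunk 3: at line 2 remove [xxtzt,nersg,bruyn] add [ntd,dmc] -> 10 lines: ipy wtkb ntd dmc tpmn ohyjx mlvli cmwql nmdr jccr
Hunk 4: at line 3 remove [dmc] add [grr,eynx] -> 11 lines: ipy wtkb ntd grr eynx tpmn ohyjx mlvli cmwql nmdr jccr
Hunk 5: at line 3 remove [eynx,tpmn] add [veysp] -> 10 lines: ipy wtkb ntd grr veysp ohyjx mlvli cmwql nmdr jccr
Hunk 6: at line 1 remove [ntd] add [nmkf,wacsb,enpqy] -> 12 lines: ipy wtkb nmkf wacsb enpqy grr veysp ohyjx mlvli cmwql nmdr jccr
Final line 3: nmkf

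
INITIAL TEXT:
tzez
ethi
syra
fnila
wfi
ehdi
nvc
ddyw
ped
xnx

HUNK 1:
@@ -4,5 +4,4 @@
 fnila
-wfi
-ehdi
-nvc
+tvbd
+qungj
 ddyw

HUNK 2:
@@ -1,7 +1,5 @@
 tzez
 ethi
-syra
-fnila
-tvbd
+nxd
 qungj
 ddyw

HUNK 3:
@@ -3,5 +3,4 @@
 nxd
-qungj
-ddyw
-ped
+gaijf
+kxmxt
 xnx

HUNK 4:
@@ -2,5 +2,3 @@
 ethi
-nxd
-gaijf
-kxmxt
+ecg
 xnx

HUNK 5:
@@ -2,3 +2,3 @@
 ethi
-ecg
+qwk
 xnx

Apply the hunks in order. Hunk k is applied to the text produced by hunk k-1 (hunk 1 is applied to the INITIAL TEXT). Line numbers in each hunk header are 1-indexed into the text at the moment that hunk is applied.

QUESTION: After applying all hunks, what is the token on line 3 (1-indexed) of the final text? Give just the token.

Answer: qwk

Derivation:
Hunk 1: at line 4 remove [wfi,ehdi,nvc] add [tvbd,qungj] -> 9 lines: tzez ethi syra fnila tvbd qungj ddyw ped xnx
Hunk 2: at line 1 remove [syra,fnila,tvbd] add [nxd] -> 7 lines: tzez ethi nxd qungj ddyw ped xnx
Hunk 3: at line 3 remove [qungj,ddyw,ped] add [gaijf,kxmxt] -> 6 lines: tzez ethi nxd gaijf kxmxt xnx
Hunk 4: at line 2 remove [nxd,gaijf,kxmxt] add [ecg] -> 4 lines: tzez ethi ecg xnx
Hunk 5: at line 2 remove [ecg] add [qwk] -> 4 lines: tzez ethi qwk xnx
Final line 3: qwk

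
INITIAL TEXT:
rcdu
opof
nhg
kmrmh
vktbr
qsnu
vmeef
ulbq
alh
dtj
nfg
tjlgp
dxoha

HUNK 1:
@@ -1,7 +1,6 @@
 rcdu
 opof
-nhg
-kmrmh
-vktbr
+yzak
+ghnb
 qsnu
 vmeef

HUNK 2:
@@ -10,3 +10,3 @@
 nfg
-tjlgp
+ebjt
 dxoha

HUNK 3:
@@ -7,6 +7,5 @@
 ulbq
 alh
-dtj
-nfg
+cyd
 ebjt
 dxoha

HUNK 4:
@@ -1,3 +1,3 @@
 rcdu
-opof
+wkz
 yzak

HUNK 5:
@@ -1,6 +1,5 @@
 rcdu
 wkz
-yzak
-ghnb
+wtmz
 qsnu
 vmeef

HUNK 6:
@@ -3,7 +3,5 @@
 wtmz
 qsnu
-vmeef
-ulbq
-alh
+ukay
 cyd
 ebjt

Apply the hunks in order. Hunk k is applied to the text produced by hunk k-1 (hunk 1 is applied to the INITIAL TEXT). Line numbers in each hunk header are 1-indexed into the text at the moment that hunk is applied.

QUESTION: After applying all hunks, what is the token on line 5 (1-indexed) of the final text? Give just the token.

Answer: ukay

Derivation:
Hunk 1: at line 1 remove [nhg,kmrmh,vktbr] add [yzak,ghnb] -> 12 lines: rcdu opof yzak ghnb qsnu vmeef ulbq alh dtj nfg tjlgp dxoha
Hunk 2: at line 10 remove [tjlgp] add [ebjt] -> 12 lines: rcdu opof yzak ghnb qsnu vmeef ulbq alh dtj nfg ebjt dxoha
Hunk 3: at line 7 remove [dtj,nfg] add [cyd] -> 11 lines: rcdu opof yzak ghnb qsnu vmeef ulbq alh cyd ebjt dxoha
Hunk 4: at line 1 remove [opof] add [wkz] -> 11 lines: rcdu wkz yzak ghnb qsnu vmeef ulbq alh cyd ebjt dxoha
Hunk 5: at line 1 remove [yzak,ghnb] add [wtmz] -> 10 lines: rcdu wkz wtmz qsnu vmeef ulbq alh cyd ebjt dxoha
Hunk 6: at line 3 remove [vmeef,ulbq,alh] add [ukay] -> 8 lines: rcdu wkz wtmz qsnu ukay cyd ebjt dxoha
Final line 5: ukay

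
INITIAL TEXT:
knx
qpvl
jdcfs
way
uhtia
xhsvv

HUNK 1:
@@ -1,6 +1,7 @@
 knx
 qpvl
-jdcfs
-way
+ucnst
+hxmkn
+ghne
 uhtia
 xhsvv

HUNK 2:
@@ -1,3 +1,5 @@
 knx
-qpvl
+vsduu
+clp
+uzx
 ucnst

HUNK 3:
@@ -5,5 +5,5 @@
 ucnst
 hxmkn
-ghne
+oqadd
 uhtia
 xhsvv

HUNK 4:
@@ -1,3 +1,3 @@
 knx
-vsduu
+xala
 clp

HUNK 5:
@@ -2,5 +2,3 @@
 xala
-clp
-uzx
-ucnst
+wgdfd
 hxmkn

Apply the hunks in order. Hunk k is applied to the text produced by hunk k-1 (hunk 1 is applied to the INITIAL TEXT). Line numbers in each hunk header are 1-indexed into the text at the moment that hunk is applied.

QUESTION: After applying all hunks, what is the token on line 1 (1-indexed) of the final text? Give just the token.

Hunk 1: at line 1 remove [jdcfs,way] add [ucnst,hxmkn,ghne] -> 7 lines: knx qpvl ucnst hxmkn ghne uhtia xhsvv
Hunk 2: at line 1 remove [qpvl] add [vsduu,clp,uzx] -> 9 lines: knx vsduu clp uzx ucnst hxmkn ghne uhtia xhsvv
Hunk 3: at line 5 remove [ghne] add [oqadd] -> 9 lines: knx vsduu clp uzx ucnst hxmkn oqadd uhtia xhsvv
Hunk 4: at line 1 remove [vsduu] add [xala] -> 9 lines: knx xala clp uzx ucnst hxmkn oqadd uhtia xhsvv
Hunk 5: at line 2 remove [clp,uzx,ucnst] add [wgdfd] -> 7 lines: knx xala wgdfd hxmkn oqadd uhtia xhsvv
Final line 1: knx

Answer: knx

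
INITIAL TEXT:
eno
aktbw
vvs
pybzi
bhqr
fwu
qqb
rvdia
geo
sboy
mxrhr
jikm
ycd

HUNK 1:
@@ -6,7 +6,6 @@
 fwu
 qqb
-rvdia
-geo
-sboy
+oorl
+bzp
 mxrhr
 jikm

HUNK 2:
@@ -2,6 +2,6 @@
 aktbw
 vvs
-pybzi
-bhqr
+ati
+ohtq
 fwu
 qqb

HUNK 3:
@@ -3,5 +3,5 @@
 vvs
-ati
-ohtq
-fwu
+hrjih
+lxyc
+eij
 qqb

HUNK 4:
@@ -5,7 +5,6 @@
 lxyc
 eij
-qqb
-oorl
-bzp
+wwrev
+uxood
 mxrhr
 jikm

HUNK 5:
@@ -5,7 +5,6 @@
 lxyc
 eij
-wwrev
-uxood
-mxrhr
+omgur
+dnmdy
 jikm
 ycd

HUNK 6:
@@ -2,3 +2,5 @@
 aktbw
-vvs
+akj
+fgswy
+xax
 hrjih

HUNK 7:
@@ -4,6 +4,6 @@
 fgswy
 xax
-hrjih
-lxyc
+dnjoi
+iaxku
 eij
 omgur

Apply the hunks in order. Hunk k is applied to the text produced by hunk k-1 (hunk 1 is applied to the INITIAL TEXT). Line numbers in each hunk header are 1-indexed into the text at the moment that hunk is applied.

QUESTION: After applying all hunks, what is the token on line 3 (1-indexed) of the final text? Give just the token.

Answer: akj

Derivation:
Hunk 1: at line 6 remove [rvdia,geo,sboy] add [oorl,bzp] -> 12 lines: eno aktbw vvs pybzi bhqr fwu qqb oorl bzp mxrhr jikm ycd
Hunk 2: at line 2 remove [pybzi,bhqr] add [ati,ohtq] -> 12 lines: eno aktbw vvs ati ohtq fwu qqb oorl bzp mxrhr jikm ycd
Hunk 3: at line 3 remove [ati,ohtq,fwu] add [hrjih,lxyc,eij] -> 12 lines: eno aktbw vvs hrjih lxyc eij qqb oorl bzp mxrhr jikm ycd
Hunk 4: at line 5 remove [qqb,oorl,bzp] add [wwrev,uxood] -> 11 lines: eno aktbw vvs hrjih lxyc eij wwrev uxood mxrhr jikm ycd
Hunk 5: at line 5 remove [wwrev,uxood,mxrhr] add [omgur,dnmdy] -> 10 lines: eno aktbw vvs hrjih lxyc eij omgur dnmdy jikm ycd
Hunk 6: at line 2 remove [vvs] add [akj,fgswy,xax] -> 12 lines: eno aktbw akj fgswy xax hrjih lxyc eij omgur dnmdy jikm ycd
Hunk 7: at line 4 remove [hrjih,lxyc] add [dnjoi,iaxku] -> 12 lines: eno aktbw akj fgswy xax dnjoi iaxku eij omgur dnmdy jikm ycd
Final line 3: akj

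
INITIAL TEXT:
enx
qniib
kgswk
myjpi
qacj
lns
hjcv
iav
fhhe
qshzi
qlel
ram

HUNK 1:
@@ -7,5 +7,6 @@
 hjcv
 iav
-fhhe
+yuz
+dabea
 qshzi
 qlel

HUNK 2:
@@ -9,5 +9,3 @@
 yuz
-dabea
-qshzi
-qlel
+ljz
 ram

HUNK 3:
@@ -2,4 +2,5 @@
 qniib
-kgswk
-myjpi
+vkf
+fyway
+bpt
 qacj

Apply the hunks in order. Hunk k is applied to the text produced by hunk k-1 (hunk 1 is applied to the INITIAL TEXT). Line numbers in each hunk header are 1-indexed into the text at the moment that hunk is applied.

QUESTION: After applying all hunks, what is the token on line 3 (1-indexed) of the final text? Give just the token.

Hunk 1: at line 7 remove [fhhe] add [yuz,dabea] -> 13 lines: enx qniib kgswk myjpi qacj lns hjcv iav yuz dabea qshzi qlel ram
Hunk 2: at line 9 remove [dabea,qshzi,qlel] add [ljz] -> 11 lines: enx qniib kgswk myjpi qacj lns hjcv iav yuz ljz ram
Hunk 3: at line 2 remove [kgswk,myjpi] add [vkf,fyway,bpt] -> 12 lines: enx qniib vkf fyway bpt qacj lns hjcv iav yuz ljz ram
Final line 3: vkf

Answer: vkf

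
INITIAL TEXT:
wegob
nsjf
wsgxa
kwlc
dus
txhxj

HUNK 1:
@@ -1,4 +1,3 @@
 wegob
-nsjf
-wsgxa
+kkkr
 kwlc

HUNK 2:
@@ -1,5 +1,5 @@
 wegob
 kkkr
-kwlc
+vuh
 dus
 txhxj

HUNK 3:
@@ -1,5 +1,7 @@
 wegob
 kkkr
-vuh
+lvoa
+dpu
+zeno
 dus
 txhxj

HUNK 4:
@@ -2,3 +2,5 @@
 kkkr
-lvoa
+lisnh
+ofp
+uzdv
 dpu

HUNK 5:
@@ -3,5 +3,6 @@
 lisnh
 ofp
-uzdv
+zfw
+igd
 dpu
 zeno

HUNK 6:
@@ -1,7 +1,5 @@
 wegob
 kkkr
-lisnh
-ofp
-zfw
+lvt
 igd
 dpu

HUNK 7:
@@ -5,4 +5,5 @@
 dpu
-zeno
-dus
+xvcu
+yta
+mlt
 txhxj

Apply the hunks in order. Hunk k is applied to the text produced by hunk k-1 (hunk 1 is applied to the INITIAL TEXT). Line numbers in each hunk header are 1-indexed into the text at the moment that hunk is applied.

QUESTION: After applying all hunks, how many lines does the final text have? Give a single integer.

Hunk 1: at line 1 remove [nsjf,wsgxa] add [kkkr] -> 5 lines: wegob kkkr kwlc dus txhxj
Hunk 2: at line 1 remove [kwlc] add [vuh] -> 5 lines: wegob kkkr vuh dus txhxj
Hunk 3: at line 1 remove [vuh] add [lvoa,dpu,zeno] -> 7 lines: wegob kkkr lvoa dpu zeno dus txhxj
Hunk 4: at line 2 remove [lvoa] add [lisnh,ofp,uzdv] -> 9 lines: wegob kkkr lisnh ofp uzdv dpu zeno dus txhxj
Hunk 5: at line 3 remove [uzdv] add [zfw,igd] -> 10 lines: wegob kkkr lisnh ofp zfw igd dpu zeno dus txhxj
Hunk 6: at line 1 remove [lisnh,ofp,zfw] add [lvt] -> 8 lines: wegob kkkr lvt igd dpu zeno dus txhxj
Hunk 7: at line 5 remove [zeno,dus] add [xvcu,yta,mlt] -> 9 lines: wegob kkkr lvt igd dpu xvcu yta mlt txhxj
Final line count: 9

Answer: 9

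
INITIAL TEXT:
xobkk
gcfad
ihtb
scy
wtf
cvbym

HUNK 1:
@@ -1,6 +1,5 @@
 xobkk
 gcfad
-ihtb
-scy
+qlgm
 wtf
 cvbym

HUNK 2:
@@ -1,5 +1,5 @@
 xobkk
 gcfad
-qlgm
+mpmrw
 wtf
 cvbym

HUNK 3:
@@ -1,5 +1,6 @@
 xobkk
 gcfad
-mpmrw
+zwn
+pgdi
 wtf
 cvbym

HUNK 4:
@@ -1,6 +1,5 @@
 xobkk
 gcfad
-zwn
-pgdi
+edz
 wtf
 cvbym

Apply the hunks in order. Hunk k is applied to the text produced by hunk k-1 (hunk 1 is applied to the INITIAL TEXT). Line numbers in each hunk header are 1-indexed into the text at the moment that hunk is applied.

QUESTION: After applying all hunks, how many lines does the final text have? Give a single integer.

Answer: 5

Derivation:
Hunk 1: at line 1 remove [ihtb,scy] add [qlgm] -> 5 lines: xobkk gcfad qlgm wtf cvbym
Hunk 2: at line 1 remove [qlgm] add [mpmrw] -> 5 lines: xobkk gcfad mpmrw wtf cvbym
Hunk 3: at line 1 remove [mpmrw] add [zwn,pgdi] -> 6 lines: xobkk gcfad zwn pgdi wtf cvbym
Hunk 4: at line 1 remove [zwn,pgdi] add [edz] -> 5 lines: xobkk gcfad edz wtf cvbym
Final line count: 5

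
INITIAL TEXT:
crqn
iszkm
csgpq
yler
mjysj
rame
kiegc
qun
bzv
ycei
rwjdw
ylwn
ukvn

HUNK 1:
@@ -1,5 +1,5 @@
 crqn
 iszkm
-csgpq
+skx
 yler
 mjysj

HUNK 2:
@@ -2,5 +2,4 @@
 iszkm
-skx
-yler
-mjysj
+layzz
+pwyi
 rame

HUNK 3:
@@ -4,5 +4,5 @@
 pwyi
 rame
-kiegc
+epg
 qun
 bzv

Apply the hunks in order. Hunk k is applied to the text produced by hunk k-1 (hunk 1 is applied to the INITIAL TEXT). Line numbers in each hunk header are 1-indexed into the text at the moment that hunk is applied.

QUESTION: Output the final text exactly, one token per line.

Hunk 1: at line 1 remove [csgpq] add [skx] -> 13 lines: crqn iszkm skx yler mjysj rame kiegc qun bzv ycei rwjdw ylwn ukvn
Hunk 2: at line 2 remove [skx,yler,mjysj] add [layzz,pwyi] -> 12 lines: crqn iszkm layzz pwyi rame kiegc qun bzv ycei rwjdw ylwn ukvn
Hunk 3: at line 4 remove [kiegc] add [epg] -> 12 lines: crqn iszkm layzz pwyi rame epg qun bzv ycei rwjdw ylwn ukvn

Answer: crqn
iszkm
layzz
pwyi
rame
epg
qun
bzv
ycei
rwjdw
ylwn
ukvn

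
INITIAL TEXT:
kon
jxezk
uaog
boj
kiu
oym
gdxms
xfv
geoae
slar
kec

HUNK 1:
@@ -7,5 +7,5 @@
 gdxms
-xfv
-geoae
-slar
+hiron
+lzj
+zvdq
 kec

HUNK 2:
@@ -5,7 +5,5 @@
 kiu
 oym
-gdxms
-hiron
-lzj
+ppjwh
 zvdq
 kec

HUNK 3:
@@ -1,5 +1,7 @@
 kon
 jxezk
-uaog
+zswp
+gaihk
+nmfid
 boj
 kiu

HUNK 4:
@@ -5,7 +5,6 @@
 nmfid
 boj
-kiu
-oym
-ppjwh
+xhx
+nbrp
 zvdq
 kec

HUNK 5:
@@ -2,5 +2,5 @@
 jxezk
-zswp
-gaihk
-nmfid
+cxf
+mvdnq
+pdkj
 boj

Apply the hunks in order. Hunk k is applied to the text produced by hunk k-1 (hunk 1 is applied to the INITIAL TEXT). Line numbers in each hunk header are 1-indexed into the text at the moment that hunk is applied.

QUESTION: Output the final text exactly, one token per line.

Hunk 1: at line 7 remove [xfv,geoae,slar] add [hiron,lzj,zvdq] -> 11 lines: kon jxezk uaog boj kiu oym gdxms hiron lzj zvdq kec
Hunk 2: at line 5 remove [gdxms,hiron,lzj] add [ppjwh] -> 9 lines: kon jxezk uaog boj kiu oym ppjwh zvdq kec
Hunk 3: at line 1 remove [uaog] add [zswp,gaihk,nmfid] -> 11 lines: kon jxezk zswp gaihk nmfid boj kiu oym ppjwh zvdq kec
Hunk 4: at line 5 remove [kiu,oym,ppjwh] add [xhx,nbrp] -> 10 lines: kon jxezk zswp gaihk nmfid boj xhx nbrp zvdq kec
Hunk 5: at line 2 remove [zswp,gaihk,nmfid] add [cxf,mvdnq,pdkj] -> 10 lines: kon jxezk cxf mvdnq pdkj boj xhx nbrp zvdq kec

Answer: kon
jxezk
cxf
mvdnq
pdkj
boj
xhx
nbrp
zvdq
kec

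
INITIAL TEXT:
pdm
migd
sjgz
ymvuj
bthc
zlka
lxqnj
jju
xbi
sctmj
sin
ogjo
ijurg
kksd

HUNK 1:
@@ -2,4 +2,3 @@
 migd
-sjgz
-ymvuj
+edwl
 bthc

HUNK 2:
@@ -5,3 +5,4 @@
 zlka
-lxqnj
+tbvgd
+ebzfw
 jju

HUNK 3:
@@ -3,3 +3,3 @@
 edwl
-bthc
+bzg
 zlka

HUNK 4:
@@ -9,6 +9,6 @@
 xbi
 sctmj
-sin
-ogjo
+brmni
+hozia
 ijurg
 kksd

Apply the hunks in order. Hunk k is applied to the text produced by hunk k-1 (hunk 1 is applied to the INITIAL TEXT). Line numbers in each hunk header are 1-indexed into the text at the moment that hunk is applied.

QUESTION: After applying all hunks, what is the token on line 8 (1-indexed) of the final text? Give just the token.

Answer: jju

Derivation:
Hunk 1: at line 2 remove [sjgz,ymvuj] add [edwl] -> 13 lines: pdm migd edwl bthc zlka lxqnj jju xbi sctmj sin ogjo ijurg kksd
Hunk 2: at line 5 remove [lxqnj] add [tbvgd,ebzfw] -> 14 lines: pdm migd edwl bthc zlka tbvgd ebzfw jju xbi sctmj sin ogjo ijurg kksd
Hunk 3: at line 3 remove [bthc] add [bzg] -> 14 lines: pdm migd edwl bzg zlka tbvgd ebzfw jju xbi sctmj sin ogjo ijurg kksd
Hunk 4: at line 9 remove [sin,ogjo] add [brmni,hozia] -> 14 lines: pdm migd edwl bzg zlka tbvgd ebzfw jju xbi sctmj brmni hozia ijurg kksd
Final line 8: jju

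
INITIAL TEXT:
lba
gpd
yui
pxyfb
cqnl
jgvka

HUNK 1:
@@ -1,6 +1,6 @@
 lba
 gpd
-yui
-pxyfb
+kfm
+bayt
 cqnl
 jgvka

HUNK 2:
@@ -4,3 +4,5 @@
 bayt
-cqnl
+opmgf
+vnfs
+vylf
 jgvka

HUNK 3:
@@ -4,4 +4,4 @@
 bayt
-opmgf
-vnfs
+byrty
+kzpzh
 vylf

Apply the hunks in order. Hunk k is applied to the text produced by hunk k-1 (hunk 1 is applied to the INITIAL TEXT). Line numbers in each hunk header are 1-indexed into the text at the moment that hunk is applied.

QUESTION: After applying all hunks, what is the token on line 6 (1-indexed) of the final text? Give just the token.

Hunk 1: at line 1 remove [yui,pxyfb] add [kfm,bayt] -> 6 lines: lba gpd kfm bayt cqnl jgvka
Hunk 2: at line 4 remove [cqnl] add [opmgf,vnfs,vylf] -> 8 lines: lba gpd kfm bayt opmgf vnfs vylf jgvka
Hunk 3: at line 4 remove [opmgf,vnfs] add [byrty,kzpzh] -> 8 lines: lba gpd kfm bayt byrty kzpzh vylf jgvka
Final line 6: kzpzh

Answer: kzpzh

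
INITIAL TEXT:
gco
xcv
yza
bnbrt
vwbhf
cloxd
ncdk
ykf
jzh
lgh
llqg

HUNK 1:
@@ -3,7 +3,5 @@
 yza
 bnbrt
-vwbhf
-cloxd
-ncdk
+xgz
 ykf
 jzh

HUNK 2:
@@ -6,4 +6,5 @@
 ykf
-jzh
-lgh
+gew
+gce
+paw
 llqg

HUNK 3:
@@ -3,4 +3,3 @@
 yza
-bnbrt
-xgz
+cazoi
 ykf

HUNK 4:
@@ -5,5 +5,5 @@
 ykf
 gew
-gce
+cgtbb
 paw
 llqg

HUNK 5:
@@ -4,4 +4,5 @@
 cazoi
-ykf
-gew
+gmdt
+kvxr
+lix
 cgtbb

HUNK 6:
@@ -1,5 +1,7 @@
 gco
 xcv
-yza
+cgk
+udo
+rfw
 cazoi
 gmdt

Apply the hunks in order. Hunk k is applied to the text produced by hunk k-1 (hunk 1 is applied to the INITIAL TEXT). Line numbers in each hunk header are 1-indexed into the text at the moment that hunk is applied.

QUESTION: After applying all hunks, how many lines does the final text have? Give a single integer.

Hunk 1: at line 3 remove [vwbhf,cloxd,ncdk] add [xgz] -> 9 lines: gco xcv yza bnbrt xgz ykf jzh lgh llqg
Hunk 2: at line 6 remove [jzh,lgh] add [gew,gce,paw] -> 10 lines: gco xcv yza bnbrt xgz ykf gew gce paw llqg
Hunk 3: at line 3 remove [bnbrt,xgz] add [cazoi] -> 9 lines: gco xcv yza cazoi ykf gew gce paw llqg
Hunk 4: at line 5 remove [gce] add [cgtbb] -> 9 lines: gco xcv yza cazoi ykf gew cgtbb paw llqg
Hunk 5: at line 4 remove [ykf,gew] add [gmdt,kvxr,lix] -> 10 lines: gco xcv yza cazoi gmdt kvxr lix cgtbb paw llqg
Hunk 6: at line 1 remove [yza] add [cgk,udo,rfw] -> 12 lines: gco xcv cgk udo rfw cazoi gmdt kvxr lix cgtbb paw llqg
Final line count: 12

Answer: 12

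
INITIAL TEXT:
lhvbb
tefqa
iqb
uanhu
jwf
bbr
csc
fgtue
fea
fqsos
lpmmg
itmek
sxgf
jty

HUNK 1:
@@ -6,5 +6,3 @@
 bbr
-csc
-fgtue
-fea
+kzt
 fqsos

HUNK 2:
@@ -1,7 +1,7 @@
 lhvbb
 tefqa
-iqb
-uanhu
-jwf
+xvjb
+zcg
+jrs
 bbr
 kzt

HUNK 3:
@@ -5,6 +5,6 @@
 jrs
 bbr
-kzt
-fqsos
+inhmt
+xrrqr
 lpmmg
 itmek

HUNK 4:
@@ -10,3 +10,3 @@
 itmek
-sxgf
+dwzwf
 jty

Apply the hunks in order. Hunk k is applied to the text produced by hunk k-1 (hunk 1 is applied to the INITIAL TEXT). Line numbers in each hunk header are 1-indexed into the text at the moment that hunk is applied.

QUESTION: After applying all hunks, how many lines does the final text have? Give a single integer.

Answer: 12

Derivation:
Hunk 1: at line 6 remove [csc,fgtue,fea] add [kzt] -> 12 lines: lhvbb tefqa iqb uanhu jwf bbr kzt fqsos lpmmg itmek sxgf jty
Hunk 2: at line 1 remove [iqb,uanhu,jwf] add [xvjb,zcg,jrs] -> 12 lines: lhvbb tefqa xvjb zcg jrs bbr kzt fqsos lpmmg itmek sxgf jty
Hunk 3: at line 5 remove [kzt,fqsos] add [inhmt,xrrqr] -> 12 lines: lhvbb tefqa xvjb zcg jrs bbr inhmt xrrqr lpmmg itmek sxgf jty
Hunk 4: at line 10 remove [sxgf] add [dwzwf] -> 12 lines: lhvbb tefqa xvjb zcg jrs bbr inhmt xrrqr lpmmg itmek dwzwf jty
Final line count: 12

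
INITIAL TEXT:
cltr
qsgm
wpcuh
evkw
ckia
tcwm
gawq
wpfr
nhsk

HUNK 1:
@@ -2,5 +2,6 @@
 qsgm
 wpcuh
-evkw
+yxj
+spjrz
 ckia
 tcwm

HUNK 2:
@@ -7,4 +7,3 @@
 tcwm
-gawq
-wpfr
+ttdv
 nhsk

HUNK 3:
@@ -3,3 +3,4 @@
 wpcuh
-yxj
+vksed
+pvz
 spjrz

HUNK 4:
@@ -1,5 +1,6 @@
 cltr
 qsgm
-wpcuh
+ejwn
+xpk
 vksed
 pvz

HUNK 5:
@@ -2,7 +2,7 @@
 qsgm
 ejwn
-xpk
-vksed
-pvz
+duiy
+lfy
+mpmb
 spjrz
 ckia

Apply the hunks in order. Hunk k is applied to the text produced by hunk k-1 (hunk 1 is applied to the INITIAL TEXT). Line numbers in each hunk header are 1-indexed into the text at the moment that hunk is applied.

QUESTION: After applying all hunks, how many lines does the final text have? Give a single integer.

Hunk 1: at line 2 remove [evkw] add [yxj,spjrz] -> 10 lines: cltr qsgm wpcuh yxj spjrz ckia tcwm gawq wpfr nhsk
Hunk 2: at line 7 remove [gawq,wpfr] add [ttdv] -> 9 lines: cltr qsgm wpcuh yxj spjrz ckia tcwm ttdv nhsk
Hunk 3: at line 3 remove [yxj] add [vksed,pvz] -> 10 lines: cltr qsgm wpcuh vksed pvz spjrz ckia tcwm ttdv nhsk
Hunk 4: at line 1 remove [wpcuh] add [ejwn,xpk] -> 11 lines: cltr qsgm ejwn xpk vksed pvz spjrz ckia tcwm ttdv nhsk
Hunk 5: at line 2 remove [xpk,vksed,pvz] add [duiy,lfy,mpmb] -> 11 lines: cltr qsgm ejwn duiy lfy mpmb spjrz ckia tcwm ttdv nhsk
Final line count: 11

Answer: 11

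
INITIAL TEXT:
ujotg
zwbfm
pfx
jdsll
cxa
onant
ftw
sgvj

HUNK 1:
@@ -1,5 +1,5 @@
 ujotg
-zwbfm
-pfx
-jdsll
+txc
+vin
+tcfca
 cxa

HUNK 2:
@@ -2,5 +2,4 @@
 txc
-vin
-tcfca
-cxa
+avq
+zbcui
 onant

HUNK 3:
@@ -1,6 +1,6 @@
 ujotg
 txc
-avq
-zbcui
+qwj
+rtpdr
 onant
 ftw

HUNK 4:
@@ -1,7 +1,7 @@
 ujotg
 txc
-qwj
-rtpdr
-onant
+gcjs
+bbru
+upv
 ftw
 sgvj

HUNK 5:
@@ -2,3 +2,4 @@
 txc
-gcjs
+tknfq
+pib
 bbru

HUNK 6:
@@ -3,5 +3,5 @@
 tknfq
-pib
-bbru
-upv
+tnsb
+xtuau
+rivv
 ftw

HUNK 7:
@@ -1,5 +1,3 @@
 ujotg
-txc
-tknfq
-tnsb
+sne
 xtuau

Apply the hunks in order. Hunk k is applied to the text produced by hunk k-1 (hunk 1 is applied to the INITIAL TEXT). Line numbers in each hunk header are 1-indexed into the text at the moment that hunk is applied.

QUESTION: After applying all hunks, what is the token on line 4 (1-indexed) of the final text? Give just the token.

Answer: rivv

Derivation:
Hunk 1: at line 1 remove [zwbfm,pfx,jdsll] add [txc,vin,tcfca] -> 8 lines: ujotg txc vin tcfca cxa onant ftw sgvj
Hunk 2: at line 2 remove [vin,tcfca,cxa] add [avq,zbcui] -> 7 lines: ujotg txc avq zbcui onant ftw sgvj
Hunk 3: at line 1 remove [avq,zbcui] add [qwj,rtpdr] -> 7 lines: ujotg txc qwj rtpdr onant ftw sgvj
Hunk 4: at line 1 remove [qwj,rtpdr,onant] add [gcjs,bbru,upv] -> 7 lines: ujotg txc gcjs bbru upv ftw sgvj
Hunk 5: at line 2 remove [gcjs] add [tknfq,pib] -> 8 lines: ujotg txc tknfq pib bbru upv ftw sgvj
Hunk 6: at line 3 remove [pib,bbru,upv] add [tnsb,xtuau,rivv] -> 8 lines: ujotg txc tknfq tnsb xtuau rivv ftw sgvj
Hunk 7: at line 1 remove [txc,tknfq,tnsb] add [sne] -> 6 lines: ujotg sne xtuau rivv ftw sgvj
Final line 4: rivv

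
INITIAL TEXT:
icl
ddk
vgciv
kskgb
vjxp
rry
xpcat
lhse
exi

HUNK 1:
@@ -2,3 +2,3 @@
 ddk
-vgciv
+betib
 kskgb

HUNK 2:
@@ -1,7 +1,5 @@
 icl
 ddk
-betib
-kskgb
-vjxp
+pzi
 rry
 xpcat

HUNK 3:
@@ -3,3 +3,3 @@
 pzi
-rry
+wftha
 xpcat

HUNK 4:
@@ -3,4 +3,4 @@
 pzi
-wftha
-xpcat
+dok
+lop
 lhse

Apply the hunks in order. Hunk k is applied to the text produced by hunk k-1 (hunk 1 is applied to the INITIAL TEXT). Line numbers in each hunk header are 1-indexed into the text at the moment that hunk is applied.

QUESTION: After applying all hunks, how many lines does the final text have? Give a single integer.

Hunk 1: at line 2 remove [vgciv] add [betib] -> 9 lines: icl ddk betib kskgb vjxp rry xpcat lhse exi
Hunk 2: at line 1 remove [betib,kskgb,vjxp] add [pzi] -> 7 lines: icl ddk pzi rry xpcat lhse exi
Hunk 3: at line 3 remove [rry] add [wftha] -> 7 lines: icl ddk pzi wftha xpcat lhse exi
Hunk 4: at line 3 remove [wftha,xpcat] add [dok,lop] -> 7 lines: icl ddk pzi dok lop lhse exi
Final line count: 7

Answer: 7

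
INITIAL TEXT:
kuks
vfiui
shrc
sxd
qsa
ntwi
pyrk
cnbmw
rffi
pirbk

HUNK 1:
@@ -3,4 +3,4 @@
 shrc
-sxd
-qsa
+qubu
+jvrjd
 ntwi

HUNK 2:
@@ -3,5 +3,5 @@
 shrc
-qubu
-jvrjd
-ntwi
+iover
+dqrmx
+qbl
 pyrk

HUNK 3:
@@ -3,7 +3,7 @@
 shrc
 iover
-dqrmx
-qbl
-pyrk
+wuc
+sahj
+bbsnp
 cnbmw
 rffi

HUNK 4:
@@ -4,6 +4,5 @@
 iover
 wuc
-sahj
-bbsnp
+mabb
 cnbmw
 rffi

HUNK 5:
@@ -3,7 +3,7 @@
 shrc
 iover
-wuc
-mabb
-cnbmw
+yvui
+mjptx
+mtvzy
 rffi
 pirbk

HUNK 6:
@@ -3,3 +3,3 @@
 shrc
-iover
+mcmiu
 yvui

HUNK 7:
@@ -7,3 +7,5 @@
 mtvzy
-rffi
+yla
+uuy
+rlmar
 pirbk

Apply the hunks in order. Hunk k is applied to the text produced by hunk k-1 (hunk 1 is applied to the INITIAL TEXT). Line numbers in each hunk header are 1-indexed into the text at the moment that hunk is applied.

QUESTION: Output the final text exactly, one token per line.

Hunk 1: at line 3 remove [sxd,qsa] add [qubu,jvrjd] -> 10 lines: kuks vfiui shrc qubu jvrjd ntwi pyrk cnbmw rffi pirbk
Hunk 2: at line 3 remove [qubu,jvrjd,ntwi] add [iover,dqrmx,qbl] -> 10 lines: kuks vfiui shrc iover dqrmx qbl pyrk cnbmw rffi pirbk
Hunk 3: at line 3 remove [dqrmx,qbl,pyrk] add [wuc,sahj,bbsnp] -> 10 lines: kuks vfiui shrc iover wuc sahj bbsnp cnbmw rffi pirbk
Hunk 4: at line 4 remove [sahj,bbsnp] add [mabb] -> 9 lines: kuks vfiui shrc iover wuc mabb cnbmw rffi pirbk
Hunk 5: at line 3 remove [wuc,mabb,cnbmw] add [yvui,mjptx,mtvzy] -> 9 lines: kuks vfiui shrc iover yvui mjptx mtvzy rffi pirbk
Hunk 6: at line 3 remove [iover] add [mcmiu] -> 9 lines: kuks vfiui shrc mcmiu yvui mjptx mtvzy rffi pirbk
Hunk 7: at line 7 remove [rffi] add [yla,uuy,rlmar] -> 11 lines: kuks vfiui shrc mcmiu yvui mjptx mtvzy yla uuy rlmar pirbk

Answer: kuks
vfiui
shrc
mcmiu
yvui
mjptx
mtvzy
yla
uuy
rlmar
pirbk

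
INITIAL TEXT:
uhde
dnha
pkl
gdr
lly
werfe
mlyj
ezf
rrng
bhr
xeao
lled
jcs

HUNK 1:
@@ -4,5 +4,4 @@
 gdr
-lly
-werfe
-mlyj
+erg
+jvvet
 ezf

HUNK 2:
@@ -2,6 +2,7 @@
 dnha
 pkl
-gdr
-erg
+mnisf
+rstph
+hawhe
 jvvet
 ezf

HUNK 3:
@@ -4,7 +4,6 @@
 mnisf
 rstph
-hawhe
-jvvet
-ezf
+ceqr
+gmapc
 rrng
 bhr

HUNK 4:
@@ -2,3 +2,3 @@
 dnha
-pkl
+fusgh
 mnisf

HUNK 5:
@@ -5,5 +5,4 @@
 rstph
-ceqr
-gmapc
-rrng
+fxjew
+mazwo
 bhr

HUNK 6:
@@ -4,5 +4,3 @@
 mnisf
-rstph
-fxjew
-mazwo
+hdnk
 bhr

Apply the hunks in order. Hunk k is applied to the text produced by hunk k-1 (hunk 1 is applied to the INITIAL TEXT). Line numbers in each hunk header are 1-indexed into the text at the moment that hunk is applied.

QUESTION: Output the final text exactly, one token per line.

Hunk 1: at line 4 remove [lly,werfe,mlyj] add [erg,jvvet] -> 12 lines: uhde dnha pkl gdr erg jvvet ezf rrng bhr xeao lled jcs
Hunk 2: at line 2 remove [gdr,erg] add [mnisf,rstph,hawhe] -> 13 lines: uhde dnha pkl mnisf rstph hawhe jvvet ezf rrng bhr xeao lled jcs
Hunk 3: at line 4 remove [hawhe,jvvet,ezf] add [ceqr,gmapc] -> 12 lines: uhde dnha pkl mnisf rstph ceqr gmapc rrng bhr xeao lled jcs
Hunk 4: at line 2 remove [pkl] add [fusgh] -> 12 lines: uhde dnha fusgh mnisf rstph ceqr gmapc rrng bhr xeao lled jcs
Hunk 5: at line 5 remove [ceqr,gmapc,rrng] add [fxjew,mazwo] -> 11 lines: uhde dnha fusgh mnisf rstph fxjew mazwo bhr xeao lled jcs
Hunk 6: at line 4 remove [rstph,fxjew,mazwo] add [hdnk] -> 9 lines: uhde dnha fusgh mnisf hdnk bhr xeao lled jcs

Answer: uhde
dnha
fusgh
mnisf
hdnk
bhr
xeao
lled
jcs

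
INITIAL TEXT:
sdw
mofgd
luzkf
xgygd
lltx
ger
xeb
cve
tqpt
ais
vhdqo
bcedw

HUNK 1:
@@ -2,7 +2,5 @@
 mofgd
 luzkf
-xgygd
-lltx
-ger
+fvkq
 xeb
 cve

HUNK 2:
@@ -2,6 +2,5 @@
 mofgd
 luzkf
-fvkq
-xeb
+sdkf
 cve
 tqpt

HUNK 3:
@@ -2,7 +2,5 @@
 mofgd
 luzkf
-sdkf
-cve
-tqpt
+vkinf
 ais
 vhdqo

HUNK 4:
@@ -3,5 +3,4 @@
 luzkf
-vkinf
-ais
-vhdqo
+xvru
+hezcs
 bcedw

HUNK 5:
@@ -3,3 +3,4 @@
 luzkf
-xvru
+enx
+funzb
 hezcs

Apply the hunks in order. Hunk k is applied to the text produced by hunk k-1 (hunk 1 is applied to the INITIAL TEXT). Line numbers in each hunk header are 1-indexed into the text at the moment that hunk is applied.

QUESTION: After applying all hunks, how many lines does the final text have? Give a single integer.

Hunk 1: at line 2 remove [xgygd,lltx,ger] add [fvkq] -> 10 lines: sdw mofgd luzkf fvkq xeb cve tqpt ais vhdqo bcedw
Hunk 2: at line 2 remove [fvkq,xeb] add [sdkf] -> 9 lines: sdw mofgd luzkf sdkf cve tqpt ais vhdqo bcedw
Hunk 3: at line 2 remove [sdkf,cve,tqpt] add [vkinf] -> 7 lines: sdw mofgd luzkf vkinf ais vhdqo bcedw
Hunk 4: at line 3 remove [vkinf,ais,vhdqo] add [xvru,hezcs] -> 6 lines: sdw mofgd luzkf xvru hezcs bcedw
Hunk 5: at line 3 remove [xvru] add [enx,funzb] -> 7 lines: sdw mofgd luzkf enx funzb hezcs bcedw
Final line count: 7

Answer: 7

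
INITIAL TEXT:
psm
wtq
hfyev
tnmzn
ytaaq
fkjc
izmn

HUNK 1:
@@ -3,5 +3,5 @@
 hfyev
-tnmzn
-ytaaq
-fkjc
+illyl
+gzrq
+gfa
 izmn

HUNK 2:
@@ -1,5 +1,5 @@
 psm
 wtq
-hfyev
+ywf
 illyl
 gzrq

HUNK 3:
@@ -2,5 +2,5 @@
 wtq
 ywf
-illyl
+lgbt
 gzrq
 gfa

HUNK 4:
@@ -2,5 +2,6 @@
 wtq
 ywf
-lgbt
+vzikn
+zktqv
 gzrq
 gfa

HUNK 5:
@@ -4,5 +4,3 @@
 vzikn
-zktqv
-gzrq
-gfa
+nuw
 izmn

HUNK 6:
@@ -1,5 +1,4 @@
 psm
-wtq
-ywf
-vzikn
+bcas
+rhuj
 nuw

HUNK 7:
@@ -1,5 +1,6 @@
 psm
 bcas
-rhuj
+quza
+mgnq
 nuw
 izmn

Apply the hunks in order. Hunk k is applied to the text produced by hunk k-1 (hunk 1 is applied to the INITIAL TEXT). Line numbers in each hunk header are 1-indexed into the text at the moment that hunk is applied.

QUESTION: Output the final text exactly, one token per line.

Answer: psm
bcas
quza
mgnq
nuw
izmn

Derivation:
Hunk 1: at line 3 remove [tnmzn,ytaaq,fkjc] add [illyl,gzrq,gfa] -> 7 lines: psm wtq hfyev illyl gzrq gfa izmn
Hunk 2: at line 1 remove [hfyev] add [ywf] -> 7 lines: psm wtq ywf illyl gzrq gfa izmn
Hunk 3: at line 2 remove [illyl] add [lgbt] -> 7 lines: psm wtq ywf lgbt gzrq gfa izmn
Hunk 4: at line 2 remove [lgbt] add [vzikn,zktqv] -> 8 lines: psm wtq ywf vzikn zktqv gzrq gfa izmn
Hunk 5: at line 4 remove [zktqv,gzrq,gfa] add [nuw] -> 6 lines: psm wtq ywf vzikn nuw izmn
Hunk 6: at line 1 remove [wtq,ywf,vzikn] add [bcas,rhuj] -> 5 lines: psm bcas rhuj nuw izmn
Hunk 7: at line 1 remove [rhuj] add [quza,mgnq] -> 6 lines: psm bcas quza mgnq nuw izmn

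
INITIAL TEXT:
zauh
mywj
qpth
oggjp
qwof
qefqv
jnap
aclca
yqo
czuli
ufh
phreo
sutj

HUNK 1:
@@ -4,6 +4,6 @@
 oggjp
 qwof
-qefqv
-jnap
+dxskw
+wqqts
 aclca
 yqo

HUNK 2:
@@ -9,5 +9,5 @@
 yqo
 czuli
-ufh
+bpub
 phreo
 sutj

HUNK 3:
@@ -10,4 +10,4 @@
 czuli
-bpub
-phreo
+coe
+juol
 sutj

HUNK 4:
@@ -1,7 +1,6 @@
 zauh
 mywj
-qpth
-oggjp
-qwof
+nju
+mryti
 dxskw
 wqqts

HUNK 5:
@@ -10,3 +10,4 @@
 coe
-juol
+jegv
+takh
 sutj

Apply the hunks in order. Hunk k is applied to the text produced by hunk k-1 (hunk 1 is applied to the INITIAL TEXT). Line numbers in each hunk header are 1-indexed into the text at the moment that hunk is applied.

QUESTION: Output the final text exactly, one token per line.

Hunk 1: at line 4 remove [qefqv,jnap] add [dxskw,wqqts] -> 13 lines: zauh mywj qpth oggjp qwof dxskw wqqts aclca yqo czuli ufh phreo sutj
Hunk 2: at line 9 remove [ufh] add [bpub] -> 13 lines: zauh mywj qpth oggjp qwof dxskw wqqts aclca yqo czuli bpub phreo sutj
Hunk 3: at line 10 remove [bpub,phreo] add [coe,juol] -> 13 lines: zauh mywj qpth oggjp qwof dxskw wqqts aclca yqo czuli coe juol sutj
Hunk 4: at line 1 remove [qpth,oggjp,qwof] add [nju,mryti] -> 12 lines: zauh mywj nju mryti dxskw wqqts aclca yqo czuli coe juol sutj
Hunk 5: at line 10 remove [juol] add [jegv,takh] -> 13 lines: zauh mywj nju mryti dxskw wqqts aclca yqo czuli coe jegv takh sutj

Answer: zauh
mywj
nju
mryti
dxskw
wqqts
aclca
yqo
czuli
coe
jegv
takh
sutj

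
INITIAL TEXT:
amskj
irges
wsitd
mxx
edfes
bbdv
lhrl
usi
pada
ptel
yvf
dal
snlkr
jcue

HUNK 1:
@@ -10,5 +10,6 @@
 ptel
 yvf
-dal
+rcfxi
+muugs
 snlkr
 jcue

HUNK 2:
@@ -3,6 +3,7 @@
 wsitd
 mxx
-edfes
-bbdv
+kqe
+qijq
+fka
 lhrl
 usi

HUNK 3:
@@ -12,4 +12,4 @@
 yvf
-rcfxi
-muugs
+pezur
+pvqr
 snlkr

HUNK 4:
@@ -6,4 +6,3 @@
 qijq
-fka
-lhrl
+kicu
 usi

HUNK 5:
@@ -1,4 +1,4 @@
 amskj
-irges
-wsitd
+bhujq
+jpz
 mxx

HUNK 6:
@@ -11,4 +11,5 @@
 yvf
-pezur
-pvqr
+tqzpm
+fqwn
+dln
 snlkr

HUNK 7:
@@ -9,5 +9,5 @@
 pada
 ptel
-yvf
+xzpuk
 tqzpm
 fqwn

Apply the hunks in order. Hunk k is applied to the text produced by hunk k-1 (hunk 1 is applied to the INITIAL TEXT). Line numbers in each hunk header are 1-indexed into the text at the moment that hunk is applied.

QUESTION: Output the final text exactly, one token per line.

Answer: amskj
bhujq
jpz
mxx
kqe
qijq
kicu
usi
pada
ptel
xzpuk
tqzpm
fqwn
dln
snlkr
jcue

Derivation:
Hunk 1: at line 10 remove [dal] add [rcfxi,muugs] -> 15 lines: amskj irges wsitd mxx edfes bbdv lhrl usi pada ptel yvf rcfxi muugs snlkr jcue
Hunk 2: at line 3 remove [edfes,bbdv] add [kqe,qijq,fka] -> 16 lines: amskj irges wsitd mxx kqe qijq fka lhrl usi pada ptel yvf rcfxi muugs snlkr jcue
Hunk 3: at line 12 remove [rcfxi,muugs] add [pezur,pvqr] -> 16 lines: amskj irges wsitd mxx kqe qijq fka lhrl usi pada ptel yvf pezur pvqr snlkr jcue
Hunk 4: at line 6 remove [fka,lhrl] add [kicu] -> 15 lines: amskj irges wsitd mxx kqe qijq kicu usi pada ptel yvf pezur pvqr snlkr jcue
Hunk 5: at line 1 remove [irges,wsitd] add [bhujq,jpz] -> 15 lines: amskj bhujq jpz mxx kqe qijq kicu usi pada ptel yvf pezur pvqr snlkr jcue
Hunk 6: at line 11 remove [pezur,pvqr] add [tqzpm,fqwn,dln] -> 16 lines: amskj bhujq jpz mxx kqe qijq kicu usi pada ptel yvf tqzpm fqwn dln snlkr jcue
Hunk 7: at line 9 remove [yvf] add [xzpuk] -> 16 lines: amskj bhujq jpz mxx kqe qijq kicu usi pada ptel xzpuk tqzpm fqwn dln snlkr jcue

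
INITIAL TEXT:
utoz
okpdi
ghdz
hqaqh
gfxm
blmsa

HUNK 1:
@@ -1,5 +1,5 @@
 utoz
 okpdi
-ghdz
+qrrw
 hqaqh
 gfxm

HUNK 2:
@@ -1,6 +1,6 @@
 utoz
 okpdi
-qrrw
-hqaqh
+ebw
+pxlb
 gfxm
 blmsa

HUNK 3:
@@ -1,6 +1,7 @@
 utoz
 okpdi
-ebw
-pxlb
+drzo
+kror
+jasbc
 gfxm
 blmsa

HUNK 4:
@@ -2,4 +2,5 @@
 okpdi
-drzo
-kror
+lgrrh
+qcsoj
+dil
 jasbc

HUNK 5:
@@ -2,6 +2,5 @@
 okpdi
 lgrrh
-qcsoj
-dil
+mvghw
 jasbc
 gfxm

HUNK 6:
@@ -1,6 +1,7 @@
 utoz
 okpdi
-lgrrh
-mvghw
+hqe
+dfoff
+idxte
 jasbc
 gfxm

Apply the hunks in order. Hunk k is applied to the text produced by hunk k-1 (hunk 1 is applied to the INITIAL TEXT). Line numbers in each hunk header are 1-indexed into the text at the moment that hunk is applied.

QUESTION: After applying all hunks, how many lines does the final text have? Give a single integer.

Hunk 1: at line 1 remove [ghdz] add [qrrw] -> 6 lines: utoz okpdi qrrw hqaqh gfxm blmsa
Hunk 2: at line 1 remove [qrrw,hqaqh] add [ebw,pxlb] -> 6 lines: utoz okpdi ebw pxlb gfxm blmsa
Hunk 3: at line 1 remove [ebw,pxlb] add [drzo,kror,jasbc] -> 7 lines: utoz okpdi drzo kror jasbc gfxm blmsa
Hunk 4: at line 2 remove [drzo,kror] add [lgrrh,qcsoj,dil] -> 8 lines: utoz okpdi lgrrh qcsoj dil jasbc gfxm blmsa
Hunk 5: at line 2 remove [qcsoj,dil] add [mvghw] -> 7 lines: utoz okpdi lgrrh mvghw jasbc gfxm blmsa
Hunk 6: at line 1 remove [lgrrh,mvghw] add [hqe,dfoff,idxte] -> 8 lines: utoz okpdi hqe dfoff idxte jasbc gfxm blmsa
Final line count: 8

Answer: 8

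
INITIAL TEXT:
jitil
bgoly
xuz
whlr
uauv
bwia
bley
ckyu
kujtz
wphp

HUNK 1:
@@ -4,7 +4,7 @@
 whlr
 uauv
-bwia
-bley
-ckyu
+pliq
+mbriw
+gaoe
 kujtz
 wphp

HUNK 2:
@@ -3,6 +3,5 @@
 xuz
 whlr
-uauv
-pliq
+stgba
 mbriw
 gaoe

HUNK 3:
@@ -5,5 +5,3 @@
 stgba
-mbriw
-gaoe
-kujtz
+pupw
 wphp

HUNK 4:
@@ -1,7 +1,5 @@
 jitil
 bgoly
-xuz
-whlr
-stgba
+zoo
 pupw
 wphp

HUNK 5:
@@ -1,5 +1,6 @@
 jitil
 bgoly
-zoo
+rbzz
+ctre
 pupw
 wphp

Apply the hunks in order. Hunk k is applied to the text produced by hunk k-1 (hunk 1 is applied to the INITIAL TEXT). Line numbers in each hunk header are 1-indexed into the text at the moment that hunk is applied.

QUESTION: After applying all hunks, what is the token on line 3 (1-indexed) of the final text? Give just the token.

Hunk 1: at line 4 remove [bwia,bley,ckyu] add [pliq,mbriw,gaoe] -> 10 lines: jitil bgoly xuz whlr uauv pliq mbriw gaoe kujtz wphp
Hunk 2: at line 3 remove [uauv,pliq] add [stgba] -> 9 lines: jitil bgoly xuz whlr stgba mbriw gaoe kujtz wphp
Hunk 3: at line 5 remove [mbriw,gaoe,kujtz] add [pupw] -> 7 lines: jitil bgoly xuz whlr stgba pupw wphp
Hunk 4: at line 1 remove [xuz,whlr,stgba] add [zoo] -> 5 lines: jitil bgoly zoo pupw wphp
Hunk 5: at line 1 remove [zoo] add [rbzz,ctre] -> 6 lines: jitil bgoly rbzz ctre pupw wphp
Final line 3: rbzz

Answer: rbzz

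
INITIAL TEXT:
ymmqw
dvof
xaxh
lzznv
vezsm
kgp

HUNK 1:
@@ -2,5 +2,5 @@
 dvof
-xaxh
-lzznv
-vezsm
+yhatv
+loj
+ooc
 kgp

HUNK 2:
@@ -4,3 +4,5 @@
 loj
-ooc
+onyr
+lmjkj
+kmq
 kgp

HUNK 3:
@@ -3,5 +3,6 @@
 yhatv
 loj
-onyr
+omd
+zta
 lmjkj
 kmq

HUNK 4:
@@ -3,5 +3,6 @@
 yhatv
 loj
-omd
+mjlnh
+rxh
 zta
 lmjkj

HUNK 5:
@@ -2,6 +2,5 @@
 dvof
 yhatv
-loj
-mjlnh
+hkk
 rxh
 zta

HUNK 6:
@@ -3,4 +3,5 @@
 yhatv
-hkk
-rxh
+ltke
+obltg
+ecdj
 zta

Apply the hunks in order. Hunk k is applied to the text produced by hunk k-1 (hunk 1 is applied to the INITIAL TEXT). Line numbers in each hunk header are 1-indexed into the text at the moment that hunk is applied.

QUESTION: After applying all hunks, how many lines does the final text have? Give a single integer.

Hunk 1: at line 2 remove [xaxh,lzznv,vezsm] add [yhatv,loj,ooc] -> 6 lines: ymmqw dvof yhatv loj ooc kgp
Hunk 2: at line 4 remove [ooc] add [onyr,lmjkj,kmq] -> 8 lines: ymmqw dvof yhatv loj onyr lmjkj kmq kgp
Hunk 3: at line 3 remove [onyr] add [omd,zta] -> 9 lines: ymmqw dvof yhatv loj omd zta lmjkj kmq kgp
Hunk 4: at line 3 remove [omd] add [mjlnh,rxh] -> 10 lines: ymmqw dvof yhatv loj mjlnh rxh zta lmjkj kmq kgp
Hunk 5: at line 2 remove [loj,mjlnh] add [hkk] -> 9 lines: ymmqw dvof yhatv hkk rxh zta lmjkj kmq kgp
Hunk 6: at line 3 remove [hkk,rxh] add [ltke,obltg,ecdj] -> 10 lines: ymmqw dvof yhatv ltke obltg ecdj zta lmjkj kmq kgp
Final line count: 10

Answer: 10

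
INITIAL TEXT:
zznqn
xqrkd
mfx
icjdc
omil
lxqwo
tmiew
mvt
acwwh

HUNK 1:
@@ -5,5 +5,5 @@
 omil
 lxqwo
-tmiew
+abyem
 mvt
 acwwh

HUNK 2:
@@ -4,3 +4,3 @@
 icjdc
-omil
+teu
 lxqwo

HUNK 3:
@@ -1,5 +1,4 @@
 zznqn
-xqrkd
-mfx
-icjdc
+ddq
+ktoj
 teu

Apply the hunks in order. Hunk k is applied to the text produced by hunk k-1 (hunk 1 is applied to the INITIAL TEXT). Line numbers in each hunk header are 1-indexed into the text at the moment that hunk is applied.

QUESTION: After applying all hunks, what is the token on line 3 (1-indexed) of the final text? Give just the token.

Answer: ktoj

Derivation:
Hunk 1: at line 5 remove [tmiew] add [abyem] -> 9 lines: zznqn xqrkd mfx icjdc omil lxqwo abyem mvt acwwh
Hunk 2: at line 4 remove [omil] add [teu] -> 9 lines: zznqn xqrkd mfx icjdc teu lxqwo abyem mvt acwwh
Hunk 3: at line 1 remove [xqrkd,mfx,icjdc] add [ddq,ktoj] -> 8 lines: zznqn ddq ktoj teu lxqwo abyem mvt acwwh
Final line 3: ktoj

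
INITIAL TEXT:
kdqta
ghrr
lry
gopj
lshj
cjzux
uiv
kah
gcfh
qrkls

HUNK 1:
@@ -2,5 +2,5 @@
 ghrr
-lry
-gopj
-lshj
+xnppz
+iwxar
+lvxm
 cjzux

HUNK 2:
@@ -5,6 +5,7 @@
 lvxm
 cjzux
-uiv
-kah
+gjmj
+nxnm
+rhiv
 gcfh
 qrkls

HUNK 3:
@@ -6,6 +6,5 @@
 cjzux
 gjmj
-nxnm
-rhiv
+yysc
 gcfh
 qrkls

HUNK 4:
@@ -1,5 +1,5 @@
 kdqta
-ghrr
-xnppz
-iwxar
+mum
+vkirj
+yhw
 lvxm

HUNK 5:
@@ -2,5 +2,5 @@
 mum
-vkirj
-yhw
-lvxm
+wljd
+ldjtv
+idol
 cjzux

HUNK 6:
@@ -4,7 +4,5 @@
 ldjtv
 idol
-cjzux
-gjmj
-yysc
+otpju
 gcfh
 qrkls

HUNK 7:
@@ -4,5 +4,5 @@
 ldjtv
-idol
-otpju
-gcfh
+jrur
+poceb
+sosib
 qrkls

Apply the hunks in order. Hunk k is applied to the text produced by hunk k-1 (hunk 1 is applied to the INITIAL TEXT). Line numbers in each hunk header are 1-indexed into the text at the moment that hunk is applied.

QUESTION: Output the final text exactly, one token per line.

Hunk 1: at line 2 remove [lry,gopj,lshj] add [xnppz,iwxar,lvxm] -> 10 lines: kdqta ghrr xnppz iwxar lvxm cjzux uiv kah gcfh qrkls
Hunk 2: at line 5 remove [uiv,kah] add [gjmj,nxnm,rhiv] -> 11 lines: kdqta ghrr xnppz iwxar lvxm cjzux gjmj nxnm rhiv gcfh qrkls
Hunk 3: at line 6 remove [nxnm,rhiv] add [yysc] -> 10 lines: kdqta ghrr xnppz iwxar lvxm cjzux gjmj yysc gcfh qrkls
Hunk 4: at line 1 remove [ghrr,xnppz,iwxar] add [mum,vkirj,yhw] -> 10 lines: kdqta mum vkirj yhw lvxm cjzux gjmj yysc gcfh qrkls
Hunk 5: at line 2 remove [vkirj,yhw,lvxm] add [wljd,ldjtv,idol] -> 10 lines: kdqta mum wljd ldjtv idol cjzux gjmj yysc gcfh qrkls
Hunk 6: at line 4 remove [cjzux,gjmj,yysc] add [otpju] -> 8 lines: kdqta mum wljd ldjtv idol otpju gcfh qrkls
Hunk 7: at line 4 remove [idol,otpju,gcfh] add [jrur,poceb,sosib] -> 8 lines: kdqta mum wljd ldjtv jrur poceb sosib qrkls

Answer: kdqta
mum
wljd
ldjtv
jrur
poceb
sosib
qrkls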